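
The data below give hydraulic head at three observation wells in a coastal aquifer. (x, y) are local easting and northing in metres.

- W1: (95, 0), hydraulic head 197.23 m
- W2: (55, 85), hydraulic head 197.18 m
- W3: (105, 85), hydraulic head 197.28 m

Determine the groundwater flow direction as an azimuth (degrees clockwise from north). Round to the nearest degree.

Three-point gradient (reference W1): Δ to W2 = (-40, 85, -0.05), Δ to W3 = (10, 85, +0.05).
∂h/∂x = +0.002000, ∂h/∂y = +0.0003529 (det = -4250).
Flow direction (−∇h) has components (-0.002000 E, -0.0003529 N).
Azimuth = atan2(E, N) = atan2(-0.002000, -0.0003529) = 260.0° ≈ 260°.

260°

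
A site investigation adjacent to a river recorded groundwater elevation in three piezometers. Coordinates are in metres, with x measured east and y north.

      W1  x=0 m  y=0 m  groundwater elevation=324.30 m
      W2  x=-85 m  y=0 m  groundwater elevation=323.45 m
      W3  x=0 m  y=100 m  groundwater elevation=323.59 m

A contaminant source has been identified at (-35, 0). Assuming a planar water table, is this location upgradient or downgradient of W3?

upgradient

∂h/∂x = (323.45 − 324.30) / (-85 − 0) = +0.01000
∂h/∂y = (323.59 − 324.30) / (100 − 0) = -0.007100
Head at (-35, 0) = 324.30 + (+0.01000)·(-35) + (-0.007100)·(0) = 323.95 m.
That is higher than the 323.59 m at W3, so the point is upgradient.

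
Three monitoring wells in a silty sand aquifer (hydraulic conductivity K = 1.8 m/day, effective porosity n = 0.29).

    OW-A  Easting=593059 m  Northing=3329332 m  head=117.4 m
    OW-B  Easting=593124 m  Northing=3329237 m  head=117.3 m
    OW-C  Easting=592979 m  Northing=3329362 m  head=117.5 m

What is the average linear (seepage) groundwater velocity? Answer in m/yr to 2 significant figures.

2.7 m/yr

With h = a·x + b·y + c and OW-A as origin, the differences give:
  65·a + (-95)·b = -0.1
  (-80)·a + 30·b = +0.1
Eliminate b (×30 and ×(-95), subtract): -5650·a = 6.50 → a = ∂h/∂x = -0.001150
Back-substitute: b = ∂h/∂y = +0.0002655.
|∇h| = √(-0.001150² + 0.0002655²) = 0.00118
Seepage velocity v = K·i/n = 1.8 × 0.00118 / 0.29 = 0.007324 m/day = 2.675 m/yr.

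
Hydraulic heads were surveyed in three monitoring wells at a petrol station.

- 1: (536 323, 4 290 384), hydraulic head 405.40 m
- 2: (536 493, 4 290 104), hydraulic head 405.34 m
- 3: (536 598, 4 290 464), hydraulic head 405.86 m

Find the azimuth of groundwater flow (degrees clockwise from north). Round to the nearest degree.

233°

Taking 1 as reference: 2−1 = (170, -280, -0.06); 3−1 = (275, 80, +0.46).
Determinant of the coordinate differences = 170·80 − 275·(-280) = 90600.
∂h/∂x = [(-0.06)·80 − (+0.46)·(-280)] / 90600 = +0.001369
∂h/∂y = [170·(+0.46) − 275·(-0.06)] / 90600 = +0.001045
Flow direction (−∇h) has components (-0.001369 E, -0.001045 N).
Azimuth = atan2(E, N) = atan2(-0.001369, -0.001045) = 232.6° ≈ 233°.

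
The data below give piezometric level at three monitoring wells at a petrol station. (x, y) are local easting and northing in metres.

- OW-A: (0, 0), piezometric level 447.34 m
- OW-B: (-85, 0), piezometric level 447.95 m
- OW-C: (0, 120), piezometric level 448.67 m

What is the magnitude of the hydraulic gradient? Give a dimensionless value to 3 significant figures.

0.0132

∂h/∂x = (447.95 − 447.34) / (-85 − 0) = -0.007176
∂h/∂y = (448.67 − 447.34) / (120 − 0) = +0.01108
|∇h| = √(-0.007176² + 0.01108²) = 0.0132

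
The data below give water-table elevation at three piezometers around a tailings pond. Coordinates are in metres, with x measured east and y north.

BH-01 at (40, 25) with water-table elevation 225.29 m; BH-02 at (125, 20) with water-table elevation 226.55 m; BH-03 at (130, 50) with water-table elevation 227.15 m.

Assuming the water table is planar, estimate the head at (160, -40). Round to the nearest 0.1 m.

226.1 m

Taking BH-01 as reference: BH-02−BH-01 = (85, -5, +1.26); BH-03−BH-01 = (90, 25, +1.86).
Solve a·Δx + b·Δy = Δh: det = 85·25 − 90·(-5) = 2575.
∂h/∂x = [(+1.26)·25 − (+1.86)·(-5)] / 2575 = +0.01584
∂h/∂y = [85·(+1.86) − 90·(+1.26)] / 2575 = +0.01736
h(160, -40) = 225.29 + (+0.01584)·(120) + (+0.01736)·(-65) = 225.29 +1.901 -1.128 = 226.063 m.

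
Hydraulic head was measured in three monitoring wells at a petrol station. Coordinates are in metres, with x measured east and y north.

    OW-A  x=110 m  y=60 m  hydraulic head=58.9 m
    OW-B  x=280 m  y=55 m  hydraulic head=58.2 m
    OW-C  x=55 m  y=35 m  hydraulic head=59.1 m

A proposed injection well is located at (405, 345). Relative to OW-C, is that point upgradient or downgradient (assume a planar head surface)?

downgradient

Taking OW-A as reference: OW-B−OW-A = (170, -5, -0.7); OW-C−OW-A = (-55, -25, +0.2).
Solve a·Δx + b·Δy = Δh: det = 170·(-25) − (-55)·(-5) = -4525.
∂h/∂x = [(-0.7)·(-25) − (+0.2)·(-5)] / -4525 = -0.004088
∂h/∂y = [170·(+0.2) − (-55)·(-0.7)] / -4525 = +0.0009945
Head at (405, 345) = 58.9 + (-0.004088)·(295) + (+0.0009945)·(285) = 57.98 m.
That is lower than the 59.1 m at OW-C, so the point is downgradient.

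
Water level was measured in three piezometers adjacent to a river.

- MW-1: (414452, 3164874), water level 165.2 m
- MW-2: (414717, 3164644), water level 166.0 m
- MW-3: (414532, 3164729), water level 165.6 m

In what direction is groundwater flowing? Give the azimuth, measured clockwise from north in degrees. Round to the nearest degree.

330°

With h = a·x + b·y + c and MW-1 as origin, the differences give:
  265·a + (-230)·b = +0.8
  80·a + (-145)·b = +0.4
Eliminate b (×(-145) and ×(-230), subtract): -20025·a = -24.00 → a = ∂h/∂x = +0.001199
Back-substitute: b = ∂h/∂y = -0.002097.
Flow direction (−∇h) has components (-0.001199 E, +0.002097 N).
Azimuth = atan2(E, N) = atan2(-0.001199, +0.002097) = 330.3° ≈ 330°.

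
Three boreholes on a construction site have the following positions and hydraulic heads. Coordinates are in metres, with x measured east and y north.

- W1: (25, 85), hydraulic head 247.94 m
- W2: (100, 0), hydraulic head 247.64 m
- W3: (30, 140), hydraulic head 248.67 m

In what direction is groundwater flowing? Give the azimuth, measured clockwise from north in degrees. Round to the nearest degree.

With h = a·x + b·y + c and W1 as origin, the differences give:
  75·a + (-85)·b = -0.30
  5·a + 55·b = +0.73
Eliminate b (×55 and ×(-85), subtract): 4550·a = 45.550 → a = ∂h/∂x = +0.01001
Back-substitute: b = ∂h/∂y = +0.01236.
Flow direction (−∇h) has components (-0.01001 E, -0.01236 N).
Azimuth = atan2(E, N) = atan2(-0.01001, -0.01236) = 219.0° ≈ 219°.

219°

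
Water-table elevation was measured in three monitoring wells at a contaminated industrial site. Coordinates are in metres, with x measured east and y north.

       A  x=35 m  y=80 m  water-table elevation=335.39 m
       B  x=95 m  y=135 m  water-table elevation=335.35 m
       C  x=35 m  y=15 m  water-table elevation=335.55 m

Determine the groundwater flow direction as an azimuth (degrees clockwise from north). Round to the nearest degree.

Differences from A: to B (Δx, Δy, Δh) = (60, 55, -0.04); to C = (0, -65, +0.16).
Determinant of the coordinate differences = 60·(-65) − 0·55 = -3900.
∂h/∂x = [(-0.04)·(-65) − (+0.16)·55] / -3900 = +0.001590
∂h/∂y = [60·(+0.16) − 0·(-0.04)] / -3900 = -0.002462
Flow direction (−∇h) has components (-0.001590 E, +0.002462 N).
Azimuth = atan2(E, N) = atan2(-0.001590, +0.002462) = 327.1° ≈ 327°.

327°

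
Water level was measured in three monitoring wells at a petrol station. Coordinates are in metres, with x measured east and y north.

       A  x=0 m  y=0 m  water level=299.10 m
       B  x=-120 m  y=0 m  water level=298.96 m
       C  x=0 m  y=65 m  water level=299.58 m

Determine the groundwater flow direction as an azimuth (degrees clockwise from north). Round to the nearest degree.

∂h/∂x = (298.96 − 299.10) / (-120 − 0) = +0.001167
∂h/∂y = (299.58 − 299.10) / (65 − 0) = +0.007385
Flow direction (−∇h) has components (-0.001167 E, -0.007385 N).
Azimuth = atan2(E, N) = atan2(-0.001167, -0.007385) = 189.0° ≈ 189°.

189°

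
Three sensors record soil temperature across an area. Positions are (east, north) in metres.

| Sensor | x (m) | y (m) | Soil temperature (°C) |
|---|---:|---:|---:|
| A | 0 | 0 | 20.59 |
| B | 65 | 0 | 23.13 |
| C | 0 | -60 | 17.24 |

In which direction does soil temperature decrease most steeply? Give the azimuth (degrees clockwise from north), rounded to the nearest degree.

∂T/∂x = (23.13 − 20.59) / (65 − 0) = +0.03908
∂T/∂y = (17.24 − 20.59) / (-60 − 0) = +0.05583
Steepest decrease is along −∇f: components (-0.03908 E, -0.05583 N).
Azimuth = atan2(-0.03908, -0.05583) = 215.0° ≈ 215°.

215°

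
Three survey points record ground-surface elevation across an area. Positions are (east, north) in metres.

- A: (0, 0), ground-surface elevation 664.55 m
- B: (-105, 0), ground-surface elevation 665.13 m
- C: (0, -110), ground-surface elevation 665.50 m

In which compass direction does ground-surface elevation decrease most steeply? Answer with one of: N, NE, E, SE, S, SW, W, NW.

NE

∂z/∂x = (665.13 − 664.55) / (-105 − 0) = -0.005524
∂z/∂y = (665.50 − 664.55) / (-110 − 0) = -0.008636
Steepest decrease is along −∇f = (+0.005524 E, +0.008636 N) → northeast.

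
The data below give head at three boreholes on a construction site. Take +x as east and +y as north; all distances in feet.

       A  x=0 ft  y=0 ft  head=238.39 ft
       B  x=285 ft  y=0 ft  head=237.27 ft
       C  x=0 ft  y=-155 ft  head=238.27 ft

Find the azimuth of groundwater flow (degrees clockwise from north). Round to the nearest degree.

∂h/∂x = (237.27 − 238.39) / (285 − 0) = -0.003930
∂h/∂y = (238.27 − 238.39) / (-155 − 0) = +0.0007742
Flow direction (−∇h) has components (+0.003930 E, -0.0007742 N).
Azimuth = atan2(E, N) = atan2(+0.003930, -0.0007742) = 101.1° ≈ 101°.

101°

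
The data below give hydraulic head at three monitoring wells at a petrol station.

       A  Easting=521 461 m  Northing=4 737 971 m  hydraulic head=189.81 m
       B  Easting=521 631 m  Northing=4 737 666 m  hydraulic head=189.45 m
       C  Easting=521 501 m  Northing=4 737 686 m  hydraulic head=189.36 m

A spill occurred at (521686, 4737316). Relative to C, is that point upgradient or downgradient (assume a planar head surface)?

downgradient

With h = a·x + b·y + c and A as origin, the differences give:
  170·a + (-305)·b = -0.36
  40·a + (-285)·b = -0.45
Eliminate b (×(-285) and ×(-305), subtract): -36250·a = -34.650 → a = ∂h/∂x = +0.0009559
Back-substitute: b = ∂h/∂y = +0.001713.
Head at (521686, 4737316) = 189.81 + (+0.0009559)·(225) + (+0.001713)·(-655) = 188.90 m.
That is lower than the 189.36 m at C, so the point is downgradient.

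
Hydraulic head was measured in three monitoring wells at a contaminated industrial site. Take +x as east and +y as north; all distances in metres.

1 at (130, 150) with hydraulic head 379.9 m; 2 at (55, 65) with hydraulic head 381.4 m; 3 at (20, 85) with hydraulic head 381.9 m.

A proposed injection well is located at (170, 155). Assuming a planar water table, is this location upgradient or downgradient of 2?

Three-point gradient (reference 1): Δ to 2 = (-75, -85, +1.5), Δ to 3 = (-110, -65, +2.0).
∂h/∂x = -0.01620, ∂h/∂y = -0.003352 (det = -4475).
Head at (170, 155) = 379.9 + (-0.01620)·(40) + (-0.003352)·(5) = 379.24 m.
That is lower than the 381.4 m at 2, so the point is downgradient.

downgradient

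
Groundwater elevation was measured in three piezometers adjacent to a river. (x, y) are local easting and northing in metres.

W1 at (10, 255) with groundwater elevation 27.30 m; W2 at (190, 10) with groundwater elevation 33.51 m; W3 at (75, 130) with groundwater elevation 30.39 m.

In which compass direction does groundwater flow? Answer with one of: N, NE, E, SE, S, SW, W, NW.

Taking W1 as reference: W2−W1 = (180, -245, +6.21); W3−W1 = (65, -125, +3.09).
Determinant of the coordinate differences = 180·(-125) − 65·(-245) = -6575.
∂h/∂x = [(+6.21)·(-125) − (+3.09)·(-245)] / -6575 = +0.002920
∂h/∂y = [180·(+3.09) − 65·(+6.21)] / -6575 = -0.02320
Flow = −∇h = (-0.002920 east, +0.02320 north), which points north.

N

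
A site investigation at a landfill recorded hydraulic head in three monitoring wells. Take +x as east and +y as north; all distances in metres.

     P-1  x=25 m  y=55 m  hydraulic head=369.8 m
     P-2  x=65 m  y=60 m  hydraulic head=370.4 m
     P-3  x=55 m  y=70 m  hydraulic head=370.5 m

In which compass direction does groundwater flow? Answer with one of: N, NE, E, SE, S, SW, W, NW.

Three-point gradient (reference P-1): Δ to P-2 = (40, 5, +0.6), Δ to P-3 = (30, 15, +0.7).
∂h/∂x = +0.01222, ∂h/∂y = +0.02222 (det = 450).
Flow = −∇h = (-0.01222 east, -0.02222 north), which points southwest.

SW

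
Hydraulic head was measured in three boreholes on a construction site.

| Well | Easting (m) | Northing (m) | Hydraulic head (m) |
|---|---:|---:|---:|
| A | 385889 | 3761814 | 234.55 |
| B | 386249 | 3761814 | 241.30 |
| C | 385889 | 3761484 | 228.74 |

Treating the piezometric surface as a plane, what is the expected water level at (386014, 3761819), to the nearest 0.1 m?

237.0 m

∂h/∂x = (241.30 − 234.55) / (386249 − 385889) = +0.01875
∂h/∂y = (228.74 − 234.55) / (3761484 − 3761814) = +0.01761
h(386014, 3761819) = 234.55 + (+0.01875)·(125) + (+0.01761)·(5) = 234.55 +2.344 +0.088 = 236.982 m.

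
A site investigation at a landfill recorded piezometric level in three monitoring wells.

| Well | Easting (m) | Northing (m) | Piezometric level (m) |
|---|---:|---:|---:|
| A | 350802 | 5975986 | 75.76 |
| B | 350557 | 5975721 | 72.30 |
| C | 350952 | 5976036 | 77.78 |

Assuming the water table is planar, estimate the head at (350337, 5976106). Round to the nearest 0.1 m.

69.7 m

Differences from A: to B (Δx, Δy, Δh) = (-245, -265, -3.46); to C = (150, 50, +2.02).
Solve a·Δx + b·Δy = Δh: det = (-245)·50 − 150·(-265) = 27500.
∂h/∂x = [(-3.46)·50 − (+2.02)·(-265)] / 27500 = +0.01317
∂h/∂y = [(-245)·(+2.02) − 150·(-3.46)] / 27500 = +0.0008764
h(350337, 5976106) = 75.76 + (+0.01317)·(-465) + (+0.0008764)·(120) = 75.76 -6.126 +0.105 = 69.739 m.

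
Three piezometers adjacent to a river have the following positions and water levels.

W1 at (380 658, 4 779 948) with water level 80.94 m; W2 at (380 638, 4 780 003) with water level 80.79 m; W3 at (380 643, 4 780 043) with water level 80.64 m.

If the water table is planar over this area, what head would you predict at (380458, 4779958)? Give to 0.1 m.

Differences from W1: to W2 (Δx, Δy, Δh) = (-20, 55, -0.15); to W3 = (-15, 95, -0.30).
Determinant of the coordinate differences = (-20)·95 − (-15)·55 = -1075.
∂h/∂x = [(-0.15)·95 − (-0.30)·55] / -1075 = -0.002093
∂h/∂y = [(-20)·(-0.30) − (-15)·(-0.15)] / -1075 = -0.003488
h(380458, 4779958) = 80.94 + (-0.002093)·(-200) + (-0.003488)·(10) = 80.94 +0.419 -0.035 = 81.324 m.

81.3 m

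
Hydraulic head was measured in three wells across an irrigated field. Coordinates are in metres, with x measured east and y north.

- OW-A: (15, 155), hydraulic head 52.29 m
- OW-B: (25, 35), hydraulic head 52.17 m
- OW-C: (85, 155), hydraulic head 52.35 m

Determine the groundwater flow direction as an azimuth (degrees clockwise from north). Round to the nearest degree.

219°

Three-point gradient (reference OW-A): Δ to OW-B = (10, -120, -0.12), Δ to OW-C = (70, 0, +0.06).
∂h/∂x = +0.0008571, ∂h/∂y = +0.001071 (det = 8400).
Flow direction (−∇h) has components (-0.0008571 E, -0.001071 N).
Azimuth = atan2(E, N) = atan2(-0.0008571, -0.001071) = 218.7° ≈ 219°.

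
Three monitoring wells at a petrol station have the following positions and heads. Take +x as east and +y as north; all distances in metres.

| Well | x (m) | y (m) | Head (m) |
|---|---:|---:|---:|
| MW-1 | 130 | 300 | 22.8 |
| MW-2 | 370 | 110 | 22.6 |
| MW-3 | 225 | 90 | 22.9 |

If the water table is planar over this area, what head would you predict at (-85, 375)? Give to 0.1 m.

23.1 m

Three-point gradient (reference MW-1): Δ to MW-2 = (240, -190, -0.2), Δ to MW-3 = (95, -210, +0.1).
∂h/∂x = -0.001886, ∂h/∂y = -0.001329 (det = -32350).
h(-85, 375) = 22.8 + (-0.001886)·(-215) + (-0.001329)·(75) = 22.8 +0.405 -0.100 = 23.106 m.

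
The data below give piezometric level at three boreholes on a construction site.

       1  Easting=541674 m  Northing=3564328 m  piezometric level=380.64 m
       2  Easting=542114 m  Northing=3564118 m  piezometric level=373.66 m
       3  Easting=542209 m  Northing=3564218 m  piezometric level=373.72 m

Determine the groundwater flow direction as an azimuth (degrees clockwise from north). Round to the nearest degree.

Taking 1 as reference: 2−1 = (440, -210, -6.98); 3−1 = (535, -110, -6.92).
Determinant of the coordinate differences = 440·(-110) − 535·(-210) = 63950.
∂h/∂x = [(-6.98)·(-110) − (-6.92)·(-210)] / 63950 = -0.01072
∂h/∂y = [440·(-6.92) − 535·(-6.98)] / 63950 = +0.01078
Flow direction (−∇h) has components (+0.01072 E, -0.01078 N).
Azimuth = atan2(E, N) = atan2(+0.01072, -0.01078) = 135.2° ≈ 135°.

135°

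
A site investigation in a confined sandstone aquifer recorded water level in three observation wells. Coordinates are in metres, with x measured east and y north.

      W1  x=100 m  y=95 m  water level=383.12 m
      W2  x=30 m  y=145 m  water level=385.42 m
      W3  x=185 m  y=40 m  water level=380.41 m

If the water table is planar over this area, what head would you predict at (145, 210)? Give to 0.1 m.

Three-point gradient (reference W1): Δ to W2 = (-70, 50, +2.30), Δ to W3 = (85, -55, -2.71).
∂h/∂x = -0.02250, ∂h/∂y = +0.01450 (det = -400).
h(145, 210) = 383.12 + (-0.02250)·(45) + (+0.01450)·(115) = 383.12 -1.012 +1.668 = 383.775 m.

383.8 m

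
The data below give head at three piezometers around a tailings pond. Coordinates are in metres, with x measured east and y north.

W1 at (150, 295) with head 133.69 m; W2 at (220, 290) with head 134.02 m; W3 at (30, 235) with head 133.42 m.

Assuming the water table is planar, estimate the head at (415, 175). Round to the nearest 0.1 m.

With h = a·x + b·y + c and W1 as origin, the differences give:
  70·a + (-5)·b = +0.33
  (-120)·a + (-60)·b = -0.27
Eliminate b (×(-60) and ×(-5), subtract): -4800·a = -21.150 → a = ∂h/∂x = +0.004406
Back-substitute: b = ∂h/∂y = -0.004313.
h(415, 175) = 133.69 + (+0.004406)·(265) + (-0.004313)·(-120) = 133.69 +1.168 +0.518 = 135.375 m.

135.4 m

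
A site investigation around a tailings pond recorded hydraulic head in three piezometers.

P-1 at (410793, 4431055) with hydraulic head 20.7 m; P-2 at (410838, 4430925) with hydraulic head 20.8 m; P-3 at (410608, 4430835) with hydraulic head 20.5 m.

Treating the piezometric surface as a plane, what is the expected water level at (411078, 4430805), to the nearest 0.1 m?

With h = a·x + b·y + c and P-1 as origin, the differences give:
  45·a + (-130)·b = +0.1
  (-185)·a + (-220)·b = -0.2
Eliminate b (×(-220) and ×(-130), subtract): -33950·a = -48.00 → a = ∂h/∂x = +0.001414
Back-substitute: b = ∂h/∂y = -0.0002798.
h(411078, 4430805) = 20.7 + (+0.001414)·(285) + (-0.0002798)·(-250) = 20.7 +0.403 +0.070 = 21.173 m.

21.2 m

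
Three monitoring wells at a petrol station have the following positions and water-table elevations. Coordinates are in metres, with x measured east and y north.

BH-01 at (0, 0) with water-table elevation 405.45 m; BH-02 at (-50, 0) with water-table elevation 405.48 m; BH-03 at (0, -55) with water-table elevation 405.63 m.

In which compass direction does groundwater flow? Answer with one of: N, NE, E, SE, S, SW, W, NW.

∂h/∂x = (405.48 − 405.45) / (-50 − 0) = -0.0006000
∂h/∂y = (405.63 − 405.45) / (-55 − 0) = -0.003273
Flow = −∇h = (+0.0006000 east, +0.003273 north), which points north.

N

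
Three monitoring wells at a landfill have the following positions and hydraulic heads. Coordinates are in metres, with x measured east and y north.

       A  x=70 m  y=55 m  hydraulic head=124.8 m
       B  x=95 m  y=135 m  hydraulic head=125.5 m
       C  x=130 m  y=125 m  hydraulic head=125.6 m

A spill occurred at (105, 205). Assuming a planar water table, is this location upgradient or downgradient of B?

upgradient

Differences from A: to B (Δx, Δy, Δh) = (25, 80, +0.7); to C = (60, 70, +0.8).
Solve a·Δx + b·Δy = Δh: det = 25·70 − 60·80 = -3050.
∂h/∂x = [(+0.7)·70 − (+0.8)·80] / -3050 = +0.004918
∂h/∂y = [25·(+0.8) − 60·(+0.7)] / -3050 = +0.007213
Head at (105, 205) = 124.8 + (+0.004918)·(35) + (+0.007213)·(150) = 126.05 m.
That is higher than the 125.5 m at B, so the point is upgradient.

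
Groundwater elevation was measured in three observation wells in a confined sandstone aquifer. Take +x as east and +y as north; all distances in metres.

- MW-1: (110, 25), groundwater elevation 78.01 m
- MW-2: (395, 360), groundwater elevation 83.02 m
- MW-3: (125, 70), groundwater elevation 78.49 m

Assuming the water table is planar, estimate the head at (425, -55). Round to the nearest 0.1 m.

Differences from MW-1: to MW-2 (Δx, Δy, Δh) = (285, 335, +5.01); to MW-3 = (15, 45, +0.48).
Solve a·Δx + b·Δy = Δh: det = 285·45 − 15·335 = 7800.
∂h/∂x = [(+5.01)·45 − (+0.48)·335] / 7800 = +0.008288
∂h/∂y = [285·(+0.48) − 15·(+5.01)] / 7800 = +0.007904
h(425, -55) = 78.01 + (+0.008288)·(315) + (+0.007904)·(-80) = 78.01 +2.611 -0.632 = 79.989 m.

80.0 m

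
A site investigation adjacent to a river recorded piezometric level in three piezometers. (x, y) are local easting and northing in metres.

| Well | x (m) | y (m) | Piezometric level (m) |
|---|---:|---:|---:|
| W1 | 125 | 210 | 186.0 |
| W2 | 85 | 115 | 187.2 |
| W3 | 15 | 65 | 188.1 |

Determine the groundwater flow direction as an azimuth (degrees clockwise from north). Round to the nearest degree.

With h = a·x + b·y + c and W1 as origin, the differences give:
  (-40)·a + (-95)·b = +1.2
  (-110)·a + (-145)·b = +2.1
Eliminate b (×(-145) and ×(-95), subtract): -4650·a = 25.50 → a = ∂h/∂x = -0.005484
Back-substitute: b = ∂h/∂y = -0.01032.
Flow direction (−∇h) has components (+0.005484 E, +0.01032 N).
Azimuth = atan2(E, N) = atan2(+0.005484, +0.01032) = 28.0° ≈ 028°.

028°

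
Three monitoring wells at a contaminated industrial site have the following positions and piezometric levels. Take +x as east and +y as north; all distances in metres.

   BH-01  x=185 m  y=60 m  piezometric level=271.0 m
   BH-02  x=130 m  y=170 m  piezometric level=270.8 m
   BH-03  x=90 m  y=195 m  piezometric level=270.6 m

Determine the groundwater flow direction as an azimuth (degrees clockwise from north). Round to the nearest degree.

Differences from BH-01: to BH-02 (Δx, Δy, Δh) = (-55, 110, -0.2); to BH-03 = (-95, 135, -0.4).
Determinant of the coordinate differences = (-55)·135 − (-95)·110 = 3025.
∂h/∂x = [(-0.2)·135 − (-0.4)·110] / 3025 = +0.005620
∂h/∂y = [(-55)·(-0.4) − (-95)·(-0.2)] / 3025 = +0.0009917
Flow direction (−∇h) has components (-0.005620 E, -0.0009917 N).
Azimuth = atan2(E, N) = atan2(-0.005620, -0.0009917) = 260.0° ≈ 260°.

260°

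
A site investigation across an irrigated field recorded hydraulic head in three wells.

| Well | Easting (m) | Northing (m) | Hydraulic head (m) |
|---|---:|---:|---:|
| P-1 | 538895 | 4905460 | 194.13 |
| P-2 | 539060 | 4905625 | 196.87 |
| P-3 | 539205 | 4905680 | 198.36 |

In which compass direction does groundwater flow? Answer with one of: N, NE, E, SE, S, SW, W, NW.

SW

Differences from P-1: to P-2 (Δx, Δy, Δh) = (165, 165, +2.74); to P-3 = (310, 220, +4.23).
Determinant of the coordinate differences = 165·220 − 310·165 = -14850.
∂h/∂x = [(+2.74)·220 − (+4.23)·165] / -14850 = +0.006407
∂h/∂y = [165·(+4.23) − 310·(+2.74)] / -14850 = +0.01020
Flow = −∇h = (-0.006407 east, -0.01020 north), which points southwest.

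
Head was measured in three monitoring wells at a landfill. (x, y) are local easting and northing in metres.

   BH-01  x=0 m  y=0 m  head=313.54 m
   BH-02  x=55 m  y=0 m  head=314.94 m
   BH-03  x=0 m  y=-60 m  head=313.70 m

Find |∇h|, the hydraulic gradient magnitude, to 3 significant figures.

∂h/∂x = (314.94 − 313.54) / (55 − 0) = +0.02545
∂h/∂y = (313.70 − 313.54) / (-60 − 0) = -0.002667
|∇h| = √(0.02545² + -0.002667²) = 0.02559

0.0256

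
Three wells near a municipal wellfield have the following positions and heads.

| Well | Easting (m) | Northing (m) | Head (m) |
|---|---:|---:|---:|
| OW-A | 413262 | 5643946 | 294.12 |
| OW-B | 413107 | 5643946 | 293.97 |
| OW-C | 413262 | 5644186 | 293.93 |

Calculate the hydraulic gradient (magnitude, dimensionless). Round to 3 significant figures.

∂h/∂x = (293.97 − 294.12) / (413107 − 413262) = +0.0009677
∂h/∂y = (293.93 − 294.12) / (5644186 − 5643946) = -0.0007917
|∇h| = √(0.0009677² + -0.0007917²) = 0.00125

0.00125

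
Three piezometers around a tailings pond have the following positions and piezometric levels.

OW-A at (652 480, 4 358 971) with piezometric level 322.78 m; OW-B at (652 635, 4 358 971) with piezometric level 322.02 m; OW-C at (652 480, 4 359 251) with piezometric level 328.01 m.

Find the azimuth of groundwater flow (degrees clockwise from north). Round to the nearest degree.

∂h/∂x = (322.02 − 322.78) / (652635 − 652480) = -0.004903
∂h/∂y = (328.01 − 322.78) / (4359251 − 4358971) = +0.01868
Flow direction (−∇h) has components (+0.004903 E, -0.01868 N).
Azimuth = atan2(E, N) = atan2(+0.004903, -0.01868) = 165.3° ≈ 165°.

165°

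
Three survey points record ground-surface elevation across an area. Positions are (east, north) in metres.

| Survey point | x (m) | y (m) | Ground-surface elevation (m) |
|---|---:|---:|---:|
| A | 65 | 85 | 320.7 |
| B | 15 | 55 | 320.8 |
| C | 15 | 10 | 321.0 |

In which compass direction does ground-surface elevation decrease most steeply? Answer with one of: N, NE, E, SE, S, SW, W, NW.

N

With z = a·x + b·y + c and A as origin, the differences give:
  (-50)·a + (-30)·b = +0.1
  (-50)·a + (-75)·b = +0.3
Eliminate b (×(-75) and ×(-30), subtract): 2250·a = 1.50 → a = ∂z/∂x = +0.0006667
Back-substitute: b = ∂z/∂y = -0.004444.
Steepest decrease is along −∇f = (-0.0006667 E, +0.004444 N) → north.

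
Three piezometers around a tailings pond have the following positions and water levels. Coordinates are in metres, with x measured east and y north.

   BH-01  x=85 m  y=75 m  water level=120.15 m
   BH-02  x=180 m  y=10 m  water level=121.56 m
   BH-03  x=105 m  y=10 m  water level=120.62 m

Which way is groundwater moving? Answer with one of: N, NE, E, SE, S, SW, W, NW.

W

Taking BH-01 as reference: BH-02−BH-01 = (95, -65, +1.41); BH-03−BH-01 = (20, -65, +0.47).
Solve a·Δx + b·Δy = Δh: det = 95·(-65) − 20·(-65) = -4875.
∂h/∂x = [(+1.41)·(-65) − (+0.47)·(-65)] / -4875 = +0.01253
∂h/∂y = [95·(+0.47) − 20·(+1.41)] / -4875 = -0.003374
Flow = −∇h = (-0.01253 east, +0.003374 north), which points west.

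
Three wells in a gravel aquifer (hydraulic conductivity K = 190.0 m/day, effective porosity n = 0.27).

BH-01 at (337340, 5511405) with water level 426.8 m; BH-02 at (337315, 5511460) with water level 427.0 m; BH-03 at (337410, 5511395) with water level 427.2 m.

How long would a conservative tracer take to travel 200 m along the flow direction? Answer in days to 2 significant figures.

Differences from BH-01: to BH-02 (Δx, Δy, Δh) = (-25, 55, +0.2); to BH-03 = (70, -10, +0.4).
Determinant of the coordinate differences = (-25)·(-10) − 70·55 = -3600.
∂h/∂x = [(+0.2)·(-10) − (+0.4)·55] / -3600 = +0.006667
∂h/∂y = [(-25)·(+0.4) − 70·(+0.2)] / -3600 = +0.006667
|∇h| = √(0.006667² + 0.006667²) = 0.009429
Seepage velocity v = K·i/n = 190.0 × 0.009429 / 0.27 = 6.635 m/day.
t = 200 / 6.635 = 30.14 days.

30 days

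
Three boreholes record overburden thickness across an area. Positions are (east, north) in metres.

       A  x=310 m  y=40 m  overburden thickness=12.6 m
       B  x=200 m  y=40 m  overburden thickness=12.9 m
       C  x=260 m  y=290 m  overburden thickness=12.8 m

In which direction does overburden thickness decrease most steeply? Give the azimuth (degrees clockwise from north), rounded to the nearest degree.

Taking A as reference: B−A = (-110, 0, +0.3); C−A = (-50, 250, +0.2).
Determinant of the coordinate differences = (-110)·250 − (-50)·0 = -27500.
∂d/∂x = [(+0.3)·250 − (+0.2)·0] / -27500 = -0.002727
∂d/∂y = [(-110)·(+0.2) − (-50)·(+0.3)] / -27500 = +0.0002545
Steepest decrease is along −∇f: components (+0.002727 E, -0.0002545 N).
Azimuth = atan2(+0.002727, -0.0002545) = 95.3° ≈ 095°.

095°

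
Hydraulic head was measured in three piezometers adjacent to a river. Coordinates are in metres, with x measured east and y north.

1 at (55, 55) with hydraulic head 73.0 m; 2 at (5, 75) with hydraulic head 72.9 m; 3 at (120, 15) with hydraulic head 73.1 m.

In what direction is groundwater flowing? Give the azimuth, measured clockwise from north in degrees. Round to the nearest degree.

Differences from 1: to 2 (Δx, Δy, Δh) = (-50, 20, -0.1); to 3 = (65, -40, +0.1).
Solve a·Δx + b·Δy = Δh: det = (-50)·(-40) − 65·20 = 700.
∂h/∂x = [(-0.1)·(-40) − (+0.1)·20] / 700 = +0.002857
∂h/∂y = [(-50)·(+0.1) − 65·(-0.1)] / 700 = +0.002143
Flow direction (−∇h) has components (-0.002857 E, -0.002143 N).
Azimuth = atan2(E, N) = atan2(-0.002857, -0.002143) = 233.1° ≈ 233°.

233°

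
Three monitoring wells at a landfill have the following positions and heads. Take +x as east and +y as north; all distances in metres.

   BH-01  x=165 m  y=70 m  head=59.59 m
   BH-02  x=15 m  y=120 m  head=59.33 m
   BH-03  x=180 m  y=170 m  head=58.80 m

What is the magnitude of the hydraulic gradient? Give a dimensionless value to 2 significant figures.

0.0078

Three-point gradient (reference BH-01): Δ to BH-02 = (-150, 50, -0.26), Δ to BH-03 = (15, 100, -0.79).
∂h/∂x = -0.0008571, ∂h/∂y = -0.007771 (det = -15750).
|∇h| = √(-0.0008571² + -0.007771²) = 0.007818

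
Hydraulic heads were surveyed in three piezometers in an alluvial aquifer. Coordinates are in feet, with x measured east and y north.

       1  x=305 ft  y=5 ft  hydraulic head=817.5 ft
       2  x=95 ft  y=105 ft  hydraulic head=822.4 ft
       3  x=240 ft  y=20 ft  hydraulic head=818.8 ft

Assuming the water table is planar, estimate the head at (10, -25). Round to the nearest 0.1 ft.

822.1 ft

With h = a·x + b·y + c and 1 as origin, the differences give:
  (-210)·a + 100·b = +4.9
  (-65)·a + 15·b = +1.3
Eliminate b (×15 and ×100, subtract): 3350·a = -56.50 → a = ∂h/∂x = -0.01687
Back-substitute: b = ∂h/∂y = +0.01358.
h(10, -25) = 817.5 + (-0.01687)·(-295) + (+0.01358)·(-30) = 817.5 +4.975 -0.407 = 822.068 ft.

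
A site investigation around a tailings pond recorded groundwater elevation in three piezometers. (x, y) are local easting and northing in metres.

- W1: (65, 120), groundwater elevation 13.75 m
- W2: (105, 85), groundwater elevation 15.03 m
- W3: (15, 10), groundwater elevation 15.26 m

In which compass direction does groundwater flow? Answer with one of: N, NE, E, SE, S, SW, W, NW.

NW

Differences from W1: to W2 (Δx, Δy, Δh) = (40, -35, +1.28); to W3 = (-50, -110, +1.51).
Determinant of the coordinate differences = 40·(-110) − (-50)·(-35) = -6150.
∂h/∂x = [(+1.28)·(-110) − (+1.51)·(-35)] / -6150 = +0.01430
∂h/∂y = [40·(+1.51) − (-50)·(+1.28)] / -6150 = -0.02023
Flow = −∇h = (-0.01430 east, +0.02023 north), which points northwest.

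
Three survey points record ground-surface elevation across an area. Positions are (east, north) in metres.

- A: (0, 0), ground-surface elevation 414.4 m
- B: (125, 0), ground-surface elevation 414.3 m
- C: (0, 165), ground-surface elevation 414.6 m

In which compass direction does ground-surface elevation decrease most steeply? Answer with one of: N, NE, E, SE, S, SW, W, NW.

∂z/∂x = (414.3 − 414.4) / (125 − 0) = -0.0008000
∂z/∂y = (414.6 − 414.4) / (165 − 0) = +0.001212
Steepest decrease is along −∇f = (+0.0008000 E, -0.001212 N) → southeast.

SE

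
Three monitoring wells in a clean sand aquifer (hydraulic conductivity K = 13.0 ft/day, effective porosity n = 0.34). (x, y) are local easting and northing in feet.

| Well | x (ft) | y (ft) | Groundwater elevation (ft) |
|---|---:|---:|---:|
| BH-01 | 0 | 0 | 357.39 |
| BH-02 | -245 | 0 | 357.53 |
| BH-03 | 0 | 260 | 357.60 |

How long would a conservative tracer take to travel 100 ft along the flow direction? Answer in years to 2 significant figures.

7.2 years

∂h/∂x = (357.53 − 357.39) / (-245 − 0) = -0.0005714
∂h/∂y = (357.60 − 357.39) / (260 − 0) = +0.0008077
|∇h| = √(-0.0005714² + 0.0008077²) = 0.0009894
Seepage velocity v = K·i/n = 13.0 × 0.0009894 / 0.34 = 0.03783 ft/day.
t = 100 / 0.03783 = 2643 days = 7.24 years.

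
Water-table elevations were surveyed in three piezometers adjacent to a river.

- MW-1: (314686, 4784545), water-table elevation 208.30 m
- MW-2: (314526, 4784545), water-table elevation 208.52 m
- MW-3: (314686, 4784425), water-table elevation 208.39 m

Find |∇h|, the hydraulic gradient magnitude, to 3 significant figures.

∂h/∂x = (208.52 − 208.30) / (314526 − 314686) = -0.001375
∂h/∂y = (208.39 − 208.30) / (4784425 − 4784545) = -0.0007500
|∇h| = √(-0.001375² + -0.0007500²) = 0.001566

0.00157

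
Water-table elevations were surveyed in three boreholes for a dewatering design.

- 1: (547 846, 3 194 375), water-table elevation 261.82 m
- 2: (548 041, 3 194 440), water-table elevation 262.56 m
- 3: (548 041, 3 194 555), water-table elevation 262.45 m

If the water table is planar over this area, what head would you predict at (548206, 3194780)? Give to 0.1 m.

262.9 m

Taking 1 as reference: 2−1 = (195, 65, +0.74); 3−1 = (195, 180, +0.63).
Solve a·Δx + b·Δy = Δh: det = 195·180 − 195·65 = 22425.
∂h/∂x = [(+0.74)·180 − (+0.63)·65] / 22425 = +0.004114
∂h/∂y = [195·(+0.63) − 195·(+0.74)] / 22425 = -0.0009565
h(548206, 3194780) = 261.82 + (+0.004114)·(360) + (-0.0009565)·(405) = 261.82 +1.481 -0.387 = 262.914 m.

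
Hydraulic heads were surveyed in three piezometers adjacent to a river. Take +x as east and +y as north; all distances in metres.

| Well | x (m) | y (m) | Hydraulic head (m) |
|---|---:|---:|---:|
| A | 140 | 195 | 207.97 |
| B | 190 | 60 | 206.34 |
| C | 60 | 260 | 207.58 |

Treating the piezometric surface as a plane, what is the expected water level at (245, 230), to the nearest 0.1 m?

210.9 m

Three-point gradient (reference A): Δ to B = (50, -135, -1.63), Δ to C = (-80, 65, -0.39).
∂h/∂x = +0.02101, ∂h/∂y = +0.01985 (det = -7550).
h(245, 230) = 207.97 + (+0.02101)·(105) + (+0.01985)·(35) = 207.97 +2.206 +0.695 = 210.871 m.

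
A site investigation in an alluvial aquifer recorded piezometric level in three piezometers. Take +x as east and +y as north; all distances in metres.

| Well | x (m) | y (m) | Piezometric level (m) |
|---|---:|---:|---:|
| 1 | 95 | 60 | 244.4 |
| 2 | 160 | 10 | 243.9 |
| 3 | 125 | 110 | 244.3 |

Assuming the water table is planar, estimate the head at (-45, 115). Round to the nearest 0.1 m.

245.4 m

With h = a·x + b·y + c and 1 as origin, the differences give:
  65·a + (-50)·b = -0.5
  30·a + 50·b = -0.1
Eliminate b (×50 and ×(-50), subtract): 4750·a = -30.00 → a = ∂h/∂x = -0.006316
Back-substitute: b = ∂h/∂y = +0.001789.
h(-45, 115) = 244.4 + (-0.006316)·(-140) + (+0.001789)·(55) = 244.4 +0.884 +0.098 = 245.383 m.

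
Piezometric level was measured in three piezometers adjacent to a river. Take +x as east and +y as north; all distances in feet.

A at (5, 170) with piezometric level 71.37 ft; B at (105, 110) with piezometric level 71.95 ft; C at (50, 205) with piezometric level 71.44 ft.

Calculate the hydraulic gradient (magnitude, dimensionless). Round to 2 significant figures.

0.0050

Taking A as reference: B−A = (100, -60, +0.58); C−A = (45, 35, +0.07).
Solve a·Δx + b·Δy = Δh: det = 100·35 − 45·(-60) = 6200.
∂h/∂x = [(+0.58)·35 − (+0.07)·(-60)] / 6200 = +0.003952
∂h/∂y = [100·(+0.07) − 45·(+0.58)] / 6200 = -0.003081
|∇h| = √(0.003952² + -0.003081²) = 0.005011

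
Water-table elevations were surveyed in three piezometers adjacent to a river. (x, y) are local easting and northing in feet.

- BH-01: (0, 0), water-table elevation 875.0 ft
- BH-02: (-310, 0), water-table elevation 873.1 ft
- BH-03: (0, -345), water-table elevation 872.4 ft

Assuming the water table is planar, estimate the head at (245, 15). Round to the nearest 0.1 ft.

∂h/∂x = (873.1 − 875.0) / (-310 − 0) = +0.006129
∂h/∂y = (872.4 − 875.0) / (-345 − 0) = +0.007536
h(245, 15) = 875.0 + (+0.006129)·(245) + (+0.007536)·(15) = 875.0 +1.502 +0.113 = 876.615 ft.

876.6 ft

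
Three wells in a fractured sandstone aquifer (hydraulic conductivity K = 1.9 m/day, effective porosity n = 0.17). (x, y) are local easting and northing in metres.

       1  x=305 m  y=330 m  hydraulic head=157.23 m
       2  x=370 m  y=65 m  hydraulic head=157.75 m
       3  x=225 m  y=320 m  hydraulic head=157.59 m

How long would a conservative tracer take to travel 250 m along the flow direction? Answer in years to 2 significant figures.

With h = a·x + b·y + c and 1 as origin, the differences give:
  65·a + (-265)·b = +0.52
  (-80)·a + (-10)·b = +0.36
Eliminate b (×(-10) and ×(-265), subtract): -21850·a = 90.200 → a = ∂h/∂x = -0.004128
Back-substitute: b = ∂h/∂y = -0.002975.
|∇h| = √(-0.004128² + -0.002975²) = 0.005088
Seepage velocity v = K·i/n = 1.9 × 0.005088 / 0.17 = 0.05687 m/day.
t = 250 / 0.05687 = 4396 days = 12 years.

12 years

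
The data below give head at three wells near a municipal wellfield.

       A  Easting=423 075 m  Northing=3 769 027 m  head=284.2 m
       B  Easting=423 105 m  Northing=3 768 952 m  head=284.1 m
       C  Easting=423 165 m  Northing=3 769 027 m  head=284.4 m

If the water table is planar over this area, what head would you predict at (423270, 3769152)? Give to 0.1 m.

284.9 m

With h = a·x + b·y + c and A as origin, the differences give:
  30·a + (-75)·b = -0.1
  90·a + 0·b = +0.2
Eliminate b (×0 and ×(-75), subtract): 6750·a = 15.00 → a = ∂h/∂x = +0.002222
Back-substitute: b = ∂h/∂y = +0.002222.
h(423270, 3769152) = 284.2 + (+0.002222)·(195) + (+0.002222)·(125) = 284.2 +0.433 +0.278 = 284.911 m.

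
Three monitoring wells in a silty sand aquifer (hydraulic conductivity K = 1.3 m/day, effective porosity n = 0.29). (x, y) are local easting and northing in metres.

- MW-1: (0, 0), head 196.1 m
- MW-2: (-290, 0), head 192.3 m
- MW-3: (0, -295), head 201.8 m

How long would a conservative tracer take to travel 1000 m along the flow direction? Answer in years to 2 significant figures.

∂h/∂x = (192.3 − 196.1) / (-290 − 0) = +0.01310
∂h/∂y = (201.8 − 196.1) / (-295 − 0) = -0.01932
|∇h| = √(0.01310² + -0.01932²) = 0.02334
Seepage velocity v = K·i/n = 1.3 × 0.02334 / 0.29 = 0.1046 m/day.
t = 1000 / 0.1046 = 9560 days = 26.2 years.

26 years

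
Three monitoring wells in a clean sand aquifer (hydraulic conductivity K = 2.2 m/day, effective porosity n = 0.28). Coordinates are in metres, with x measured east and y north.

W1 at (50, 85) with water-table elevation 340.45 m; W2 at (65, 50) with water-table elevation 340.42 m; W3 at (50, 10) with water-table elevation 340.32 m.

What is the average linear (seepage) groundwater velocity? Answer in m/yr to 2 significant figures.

7.7 m/yr

Taking W1 as reference: W2−W1 = (15, -35, -0.03); W3−W1 = (0, -75, -0.13).
Determinant of the coordinate differences = 15·(-75) − 0·(-35) = -1125.
∂h/∂x = [(-0.03)·(-75) − (-0.13)·(-35)] / -1125 = +0.002044
∂h/∂y = [15·(-0.13) − 0·(-0.03)] / -1125 = +0.001733
|∇h| = √(0.002044² + 0.001733²) = 0.00268
Seepage velocity v = K·i/n = 2.2 × 0.00268 / 0.28 = 0.02106 m/day = 7.692 m/yr.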